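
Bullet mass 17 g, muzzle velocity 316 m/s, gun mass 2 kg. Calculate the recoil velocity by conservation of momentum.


v_recoil = m_p * v_p / m_gun = 0.017 * 316 / 2 = 2.686 m/s

2.686 m/s


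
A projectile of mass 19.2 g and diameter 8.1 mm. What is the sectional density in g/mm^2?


SD = m/d^2 = 19.2/8.1^2 = 0.2926 g/mm^2

0.2926 g/mm^2


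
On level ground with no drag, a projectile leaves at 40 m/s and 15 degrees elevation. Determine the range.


R = v0^2 * sin(2*theta) / g = 40^2 * sin(2*15°) / 9.81 = 81.55 m

81.55 m


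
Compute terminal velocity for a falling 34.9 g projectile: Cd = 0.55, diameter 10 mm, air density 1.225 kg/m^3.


A = pi*(d/2)^2 = pi*(10/2000)^2 = 7.85398e-05 m^2
vt = sqrt(2mg/(Cd*rho*A)) = sqrt(2*0.0349*9.81/(0.55 * 1.225 * 7.85398e-05)) = 113.8 m/s

113.8 m/s


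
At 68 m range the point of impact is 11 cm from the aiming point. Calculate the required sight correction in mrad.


1 mrad subtends 1 cm per 10 m of range, so adj = error_cm / (dist_m / 10) = 11 / (68/10) = 1.618 mrad

1.618 mrad


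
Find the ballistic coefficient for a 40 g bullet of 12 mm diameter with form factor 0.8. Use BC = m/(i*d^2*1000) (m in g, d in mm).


BC = m/(i*d^2*1000) = 40/(0.8 * 12^2 * 1000) = 0.0003472

0.0003472


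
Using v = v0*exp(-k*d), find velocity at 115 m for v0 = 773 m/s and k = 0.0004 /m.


v = v0*exp(-k*d) = 773*exp(-0.0004*115) = 738.2 m/s

738.2 m/s


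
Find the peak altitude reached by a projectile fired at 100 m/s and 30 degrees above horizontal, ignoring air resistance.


H = (v0*sin(theta))^2 / (2g) = (100*sin(30°))^2 / (2*9.81) = 127.4 m

127.4 m


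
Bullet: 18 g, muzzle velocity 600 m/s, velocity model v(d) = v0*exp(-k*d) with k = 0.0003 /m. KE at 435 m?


v = v0*exp(-k*d) = 600*exp(-0.0003*435) = 526.594 m/s
E = 0.5*m*v^2 = 0.5*0.018*526.594^2 = 2496 J

2496 J


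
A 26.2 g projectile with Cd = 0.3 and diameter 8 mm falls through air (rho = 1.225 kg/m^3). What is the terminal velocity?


A = pi*(d/2)^2 = pi*(8/2000)^2 = 5.02655e-05 m^2
vt = sqrt(2mg/(Cd*rho*A)) = sqrt(2*0.0262*9.81/(0.3 * 1.225 * 5.02655e-05)) = 166.8 m/s

166.8 m/s


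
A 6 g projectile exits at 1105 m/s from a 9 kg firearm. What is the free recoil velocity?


v_recoil = m_p * v_p / m_gun = 0.006 * 1105 / 9 = 0.7367 m/s

0.7367 m/s


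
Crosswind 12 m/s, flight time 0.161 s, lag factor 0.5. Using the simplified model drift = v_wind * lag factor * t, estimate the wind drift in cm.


drift = v_wind * lag * t = 12 * 0.5 * 0.161 = 0.966 m ≈ 96.6 cm

96.6 cm


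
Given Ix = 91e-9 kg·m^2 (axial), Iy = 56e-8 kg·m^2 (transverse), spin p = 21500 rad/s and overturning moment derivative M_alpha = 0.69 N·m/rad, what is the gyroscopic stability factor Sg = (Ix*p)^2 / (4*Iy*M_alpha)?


Sg = Ix^2 * p^2 / (4 * Iy * M_alpha) = (91e-9)^2 * 21500^2 / (4 * 56e-8 * 0.69) = 2.477

2.477


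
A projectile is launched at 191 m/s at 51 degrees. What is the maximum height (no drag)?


H = (v0*sin(theta))^2 / (2g) = (191*sin(51°))^2 / (2*9.81) = 1123 m

1123 m


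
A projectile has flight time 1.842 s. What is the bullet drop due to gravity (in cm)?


drop = 0.5*g*t^2 = 0.5*9.81*1.842^2 = 16.6425 m ≈ 1664 cm

1664 cm


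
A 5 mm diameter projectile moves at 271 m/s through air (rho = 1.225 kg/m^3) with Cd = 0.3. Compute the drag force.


A = pi*(d/2)^2 = pi*(5/2000)^2 = 1.96350e-05 m^2
Fd = 0.5*Cd*rho*A*v^2 = 0.5*0.3*1.225*1.96350e-05*271^2 = 0.265 N

0.265 N


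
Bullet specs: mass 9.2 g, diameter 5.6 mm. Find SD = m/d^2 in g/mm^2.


SD = m/d^2 = 9.2/5.6^2 = 0.2934 g/mm^2

0.2934 g/mm^2


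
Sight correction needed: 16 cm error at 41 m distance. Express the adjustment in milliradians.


1 mrad subtends 1 cm per 10 m of range, so adj = error_cm / (dist_m / 10) = 16 / (41/10) = 3.902 mrad

3.902 mrad


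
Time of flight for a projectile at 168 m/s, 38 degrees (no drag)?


T = 2*v0*sin(theta)/g = 2*168*sin(38°)/9.81 = 21.09 s

21.09 s


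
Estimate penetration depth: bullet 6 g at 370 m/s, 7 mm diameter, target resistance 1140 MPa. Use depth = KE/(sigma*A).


A = pi*(d/2)^2 = pi*(7/2)^2 = 38.4845 mm^2
E = 0.5*m*v^2 = 0.5*0.006*370^2 = 410.7 J
depth = E/(sigma*A) = 410.7 J / (1140 MPa * 38.4845 mm^2) = 410.7/(1140 * 38.4845) m = 0.00936125 m ≈ 9.361 mm

9.361 mm


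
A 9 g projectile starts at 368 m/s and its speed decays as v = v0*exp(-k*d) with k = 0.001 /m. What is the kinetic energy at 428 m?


v = v0*exp(-k*d) = 368*exp(-0.001*428) = 239.867 m/s
E = 0.5*m*v^2 = 0.5*0.009*239.867^2 = 258.9 J

258.9 J


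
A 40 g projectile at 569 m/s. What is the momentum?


p = m*v = 0.04*569 = 22.76 kg·m/s

22.76 kg·m/s


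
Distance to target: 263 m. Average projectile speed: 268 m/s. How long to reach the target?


t = d/v = 263/268 = 0.9813 s

0.9813 s


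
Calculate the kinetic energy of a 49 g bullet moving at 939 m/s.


E = 0.5*m*v^2 = 0.5*0.049*939^2 = 21602 J

21602 J


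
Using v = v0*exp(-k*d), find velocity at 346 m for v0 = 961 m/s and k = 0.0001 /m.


v = v0*exp(-k*d) = 961*exp(-0.0001*346) = 928.3 m/s

928.3 m/s


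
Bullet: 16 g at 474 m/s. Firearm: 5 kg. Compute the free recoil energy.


v_r = m_p*v_p/m_gun = 0.016*474/5 = 1.5168 m/s, E_r = 0.5*m_gun*v_r^2 = 0.5*5*1.5168^2 = 5.752 J

5.752 J


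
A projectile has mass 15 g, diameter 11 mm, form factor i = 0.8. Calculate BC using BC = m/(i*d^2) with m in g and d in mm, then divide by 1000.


BC = m/(i*d^2*1000) = 15/(0.8 * 11^2 * 1000) = 0.000155

0.000155


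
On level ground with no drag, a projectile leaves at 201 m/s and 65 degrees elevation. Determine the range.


R = v0^2 * sin(2*theta) / g = 201^2 * sin(2*65°) / 9.81 = 3155 m

3155 m


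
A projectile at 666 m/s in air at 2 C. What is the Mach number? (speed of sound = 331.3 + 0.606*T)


a = 331.3 + 0.606*(2) = 332.512 m/s
M = v/a = 666/332.512 = 2.003

2.003


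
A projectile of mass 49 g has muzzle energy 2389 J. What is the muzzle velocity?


v = sqrt(2*E/m) = sqrt(2*2389/0.049) = 312.3 m/s

312.3 m/s


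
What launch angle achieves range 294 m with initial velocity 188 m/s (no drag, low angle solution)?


sin(2*theta) = R*g/v0^2 = 294*9.81/188^2 = 0.081602, theta = arcsin(0.081602)/2 = 2.34°

2.34 degrees


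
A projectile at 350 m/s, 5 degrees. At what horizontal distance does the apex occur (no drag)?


R = v0^2*sin(2*theta)/g = 350^2*sin(2*5°)/9.81 = 2168.39 m
apex_dist = R/2 = 2168.39/2 = 1084 m

1084 m


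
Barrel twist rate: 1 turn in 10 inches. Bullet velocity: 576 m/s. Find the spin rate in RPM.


twist_m = 10*0.0254 = 0.254 m
spin = v/twist = 576/0.254 = 2267.717 rev/s
RPM = spin*60 = 2267.717*60 ≈ 136063 RPM

136063 RPM


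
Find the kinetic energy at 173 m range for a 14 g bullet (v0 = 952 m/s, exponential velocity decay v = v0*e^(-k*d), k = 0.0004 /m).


v = v0*exp(-k*d) = 952*exp(-0.0004*173) = 888.349 m/s
E = 0.5*m*v^2 = 0.5*0.014*888.349^2 = 5524 J

5524 J


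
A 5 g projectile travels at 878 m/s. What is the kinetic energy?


E = 0.5*m*v^2 = 0.5*0.005*878^2 = 1927 J

1927 J


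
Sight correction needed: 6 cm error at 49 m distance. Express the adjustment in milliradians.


1 mrad subtends 1 cm per 10 m of range, so adj = error_cm / (dist_m / 10) = 6 / (49/10) = 1.224 mrad

1.224 mrad


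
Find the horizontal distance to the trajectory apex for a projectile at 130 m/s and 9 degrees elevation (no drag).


R = v0^2*sin(2*theta)/g = 130^2*sin(2*9°)/9.81 = 532.353 m
apex_dist = R/2 = 532.353/2 = 266.2 m

266.2 m


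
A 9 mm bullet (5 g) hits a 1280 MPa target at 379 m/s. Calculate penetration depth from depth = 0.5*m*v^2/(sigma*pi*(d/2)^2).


A = pi*(d/2)^2 = pi*(9/2)^2 = 63.6173 mm^2
E = 0.5*m*v^2 = 0.5*0.005*379^2 = 359.103 J
depth = E/(sigma*A) = 359.103 J / (1280 MPa * 63.6173 mm^2) = 359.103/(1280 * 63.6173) m = 0.00440995 m ≈ 4.41 mm

4.41 mm


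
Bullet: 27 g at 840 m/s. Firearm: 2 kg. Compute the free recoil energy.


v_r = m_p*v_p/m_gun = 0.027*840/2 = 11.34 m/s, E_r = 0.5*m_gun*v_r^2 = 0.5*2*11.34^2 = 128.6 J

128.6 J


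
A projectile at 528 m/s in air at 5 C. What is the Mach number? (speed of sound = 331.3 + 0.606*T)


a = 331.3 + 0.606*(5) = 334.33 m/s
M = v/a = 528/334.33 = 1.579

1.579


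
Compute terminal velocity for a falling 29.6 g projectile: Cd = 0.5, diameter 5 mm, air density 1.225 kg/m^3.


A = pi*(d/2)^2 = pi*(5/2000)^2 = 1.96350e-05 m^2
vt = sqrt(2mg/(Cd*rho*A)) = sqrt(2*0.0296*9.81/(0.5 * 1.225 * 1.96350e-05)) = 219.7 m/s

219.7 m/s


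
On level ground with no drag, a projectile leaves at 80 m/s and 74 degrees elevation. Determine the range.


R = v0^2 * sin(2*theta) / g = 80^2 * sin(2*74°) / 9.81 = 345.7 m

345.7 m


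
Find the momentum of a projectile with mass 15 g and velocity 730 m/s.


p = m*v = 0.015*730 = 10.95 kg·m/s

10.95 kg·m/s


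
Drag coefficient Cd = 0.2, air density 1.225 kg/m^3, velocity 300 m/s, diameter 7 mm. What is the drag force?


A = pi*(d/2)^2 = pi*(7/2000)^2 = 3.84845e-05 m^2
Fd = 0.5*Cd*rho*A*v^2 = 0.5*0.2*1.225*3.84845e-05*300^2 = 0.4243 N

0.4243 N


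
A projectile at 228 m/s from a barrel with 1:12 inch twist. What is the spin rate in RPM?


twist_m = 12*0.0254 = 0.3048 m
spin = v/twist = 228/0.3048 = 748.0315 rev/s
RPM = spin*60 = 748.0315*60 ≈ 44882 RPM

44882 RPM


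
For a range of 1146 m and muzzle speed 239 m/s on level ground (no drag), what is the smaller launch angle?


sin(2*theta) = R*g/v0^2 = 1146*9.81/239^2 = 0.196815, theta = arcsin(0.196815)/2 = 5.675°

5.675 degrees


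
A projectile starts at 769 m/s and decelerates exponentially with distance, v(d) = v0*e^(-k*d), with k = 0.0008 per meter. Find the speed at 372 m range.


v = v0*exp(-k*d) = 769*exp(-0.0008*372) = 571.1 m/s

571.1 m/s


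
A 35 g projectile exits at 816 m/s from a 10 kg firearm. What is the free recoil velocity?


v_recoil = m_p * v_p / m_gun = 0.035 * 816 / 10 = 2.856 m/s

2.856 m/s


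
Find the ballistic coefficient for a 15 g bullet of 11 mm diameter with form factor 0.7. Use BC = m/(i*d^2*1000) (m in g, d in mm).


BC = m/(i*d^2*1000) = 15/(0.7 * 11^2 * 1000) = 0.0001771

0.0001771


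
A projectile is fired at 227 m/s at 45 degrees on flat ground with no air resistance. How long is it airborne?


T = 2*v0*sin(theta)/g = 2*227*sin(45°)/9.81 = 32.72 s

32.72 s


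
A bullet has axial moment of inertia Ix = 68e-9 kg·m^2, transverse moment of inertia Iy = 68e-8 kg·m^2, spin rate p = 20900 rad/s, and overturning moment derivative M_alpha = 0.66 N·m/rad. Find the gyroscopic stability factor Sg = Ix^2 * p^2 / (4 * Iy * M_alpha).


Sg = Ix^2 * p^2 / (4 * Iy * M_alpha) = (68e-9)^2 * 20900^2 / (4 * 68e-8 * 0.66) = 1.125

1.125


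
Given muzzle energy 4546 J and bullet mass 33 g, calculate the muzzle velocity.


v = sqrt(2*E/m) = sqrt(2*4546/0.033) = 524.9 m/s

524.9 m/s


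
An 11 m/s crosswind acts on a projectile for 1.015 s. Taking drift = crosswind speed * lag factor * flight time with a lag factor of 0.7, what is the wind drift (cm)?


drift = v_wind * lag * t = 11 * 0.7 * 1.015 = 7.8155 m ≈ 781.5 cm

781.5 cm


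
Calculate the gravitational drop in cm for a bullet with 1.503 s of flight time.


drop = 0.5*g*t^2 = 0.5*9.81*1.503^2 = 11.0804 m ≈ 1108 cm

1108 cm


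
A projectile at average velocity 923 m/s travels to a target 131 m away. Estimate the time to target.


t = d/v = 131/923 = 0.1419 s

0.1419 s


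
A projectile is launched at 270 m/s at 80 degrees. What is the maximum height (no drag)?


H = (v0*sin(theta))^2 / (2g) = (270*sin(80°))^2 / (2*9.81) = 3604 m

3604 m


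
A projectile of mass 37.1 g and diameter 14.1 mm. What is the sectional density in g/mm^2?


SD = m/d^2 = 37.1/14.1^2 = 0.1866 g/mm^2

0.1866 g/mm^2


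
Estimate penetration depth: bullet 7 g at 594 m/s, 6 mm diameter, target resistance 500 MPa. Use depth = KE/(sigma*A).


A = pi*(d/2)^2 = pi*(6/2)^2 = 28.2743 mm^2
E = 0.5*m*v^2 = 0.5*0.007*594^2 = 1234.93 J
depth = E/(sigma*A) = 1234.93 J / (500 MPa * 28.2743 mm^2) = 1234.93/(500 * 28.2743) m = 0.0873531 m ≈ 87.35 mm

87.35 mm


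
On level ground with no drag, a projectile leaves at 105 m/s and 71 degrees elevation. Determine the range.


R = v0^2 * sin(2*theta) / g = 105^2 * sin(2*71°) / 9.81 = 691.9 m

691.9 m


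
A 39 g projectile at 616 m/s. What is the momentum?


p = m*v = 0.039*616 = 24.02 kg·m/s

24.02 kg·m/s


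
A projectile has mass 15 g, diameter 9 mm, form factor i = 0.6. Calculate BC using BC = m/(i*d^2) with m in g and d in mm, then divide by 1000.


BC = m/(i*d^2*1000) = 15/(0.6 * 9^2 * 1000) = 0.0003086

0.0003086


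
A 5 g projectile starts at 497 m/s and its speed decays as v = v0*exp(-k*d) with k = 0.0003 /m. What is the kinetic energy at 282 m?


v = v0*exp(-k*d) = 497*exp(-0.0003*282) = 456.683 m/s
E = 0.5*m*v^2 = 0.5*0.005*456.683^2 = 521.4 J

521.4 J


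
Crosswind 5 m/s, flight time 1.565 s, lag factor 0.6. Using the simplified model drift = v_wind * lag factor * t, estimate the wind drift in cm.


drift = v_wind * lag * t = 5 * 0.6 * 1.565 = 4.695 m ≈ 469.5 cm

469.5 cm


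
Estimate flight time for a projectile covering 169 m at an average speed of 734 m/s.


t = d/v = 169/734 = 0.2302 s

0.2302 s


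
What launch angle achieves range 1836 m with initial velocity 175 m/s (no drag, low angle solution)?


sin(2*theta) = R*g/v0^2 = 1836*9.81/175^2 = 0.58812, theta = arcsin(0.58812)/2 = 18.01°

18.01 degrees


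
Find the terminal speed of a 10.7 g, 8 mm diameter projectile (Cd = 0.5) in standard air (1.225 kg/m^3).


A = pi*(d/2)^2 = pi*(8/2000)^2 = 5.02655e-05 m^2
vt = sqrt(2mg/(Cd*rho*A)) = sqrt(2*0.0107*9.81/(0.5 * 1.225 * 5.02655e-05)) = 82.58 m/s

82.58 m/s


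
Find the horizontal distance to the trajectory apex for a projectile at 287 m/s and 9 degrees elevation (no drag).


R = v0^2*sin(2*theta)/g = 287^2*sin(2*9°)/9.81 = 2594.64 m
apex_dist = R/2 = 2594.64/2 = 1297 m

1297 m


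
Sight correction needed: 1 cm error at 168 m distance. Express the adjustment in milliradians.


1 mrad subtends 1 cm per 10 m of range, so adj = error_cm / (dist_m / 10) = 1 / (168/10) = 0.05952 mrad

0.05952 mrad


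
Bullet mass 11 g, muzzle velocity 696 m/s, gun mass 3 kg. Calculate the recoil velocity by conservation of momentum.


v_recoil = m_p * v_p / m_gun = 0.011 * 696 / 3 = 2.552 m/s

2.552 m/s


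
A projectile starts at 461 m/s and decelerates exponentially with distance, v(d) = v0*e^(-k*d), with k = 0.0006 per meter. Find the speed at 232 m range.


v = v0*exp(-k*d) = 461*exp(-0.0006*232) = 401.1 m/s

401.1 m/s


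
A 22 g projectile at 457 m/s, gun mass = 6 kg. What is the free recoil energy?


v_r = m_p*v_p/m_gun = 0.022*457/6 = 1.67567 m/s, E_r = 0.5*m_gun*v_r^2 = 0.5*6*1.67567^2 = 8.424 J

8.424 J


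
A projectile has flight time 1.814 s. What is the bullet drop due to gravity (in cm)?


drop = 0.5*g*t^2 = 0.5*9.81*1.814^2 = 16.1404 m ≈ 1614 cm

1614 cm


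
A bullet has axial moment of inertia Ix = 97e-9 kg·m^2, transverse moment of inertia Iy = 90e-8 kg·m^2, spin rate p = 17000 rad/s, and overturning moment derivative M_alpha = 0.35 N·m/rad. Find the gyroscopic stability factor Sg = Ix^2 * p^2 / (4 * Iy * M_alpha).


Sg = Ix^2 * p^2 / (4 * Iy * M_alpha) = (97e-9)^2 * 17000^2 / (4 * 90e-8 * 0.35) = 2.158

2.158


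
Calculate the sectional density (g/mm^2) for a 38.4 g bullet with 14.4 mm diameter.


SD = m/d^2 = 38.4/14.4^2 = 0.1852 g/mm^2

0.1852 g/mm^2


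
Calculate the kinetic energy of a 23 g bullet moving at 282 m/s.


E = 0.5*m*v^2 = 0.5*0.023*282^2 = 914.5 J

914.5 J


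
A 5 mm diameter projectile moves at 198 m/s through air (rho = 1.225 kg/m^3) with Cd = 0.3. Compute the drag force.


A = pi*(d/2)^2 = pi*(5/2000)^2 = 1.96350e-05 m^2
Fd = 0.5*Cd*rho*A*v^2 = 0.5*0.3*1.225*1.96350e-05*198^2 = 0.1414 N

0.1414 N


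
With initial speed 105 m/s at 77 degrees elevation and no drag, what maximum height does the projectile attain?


H = (v0*sin(theta))^2 / (2g) = (105*sin(77°))^2 / (2*9.81) = 533.5 m

533.5 m


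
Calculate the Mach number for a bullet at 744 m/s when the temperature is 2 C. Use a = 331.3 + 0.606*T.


a = 331.3 + 0.606*(2) = 332.512 m/s
M = v/a = 744/332.512 = 2.238

2.238


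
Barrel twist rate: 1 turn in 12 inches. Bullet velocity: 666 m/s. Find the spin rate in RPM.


twist_m = 12*0.0254 = 0.3048 m
spin = v/twist = 666/0.3048 = 2185.039 rev/s
RPM = spin*60 = 2185.039*60 ≈ 131102 RPM

131102 RPM


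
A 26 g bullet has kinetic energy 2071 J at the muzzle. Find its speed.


v = sqrt(2*E/m) = sqrt(2*2071/0.026) = 399.1 m/s

399.1 m/s


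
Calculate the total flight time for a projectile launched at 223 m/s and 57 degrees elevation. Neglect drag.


T = 2*v0*sin(theta)/g = 2*223*sin(57°)/9.81 = 38.13 s

38.13 s


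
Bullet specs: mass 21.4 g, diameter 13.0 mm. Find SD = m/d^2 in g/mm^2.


SD = m/d^2 = 21.4/13.0^2 = 0.1266 g/mm^2

0.1266 g/mm^2


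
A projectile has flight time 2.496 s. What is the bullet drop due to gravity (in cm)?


drop = 0.5*g*t^2 = 0.5*9.81*2.496^2 = 30.5582 m ≈ 3056 cm

3056 cm


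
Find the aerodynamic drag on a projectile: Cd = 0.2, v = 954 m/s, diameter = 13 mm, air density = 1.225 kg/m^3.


A = pi*(d/2)^2 = pi*(13/2000)^2 = 1.32732e-04 m^2
Fd = 0.5*Cd*rho*A*v^2 = 0.5*0.2*1.225*1.32732e-04*954^2 = 14.8 N

14.8 N


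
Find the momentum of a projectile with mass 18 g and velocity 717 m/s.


p = m*v = 0.018*717 = 12.91 kg·m/s

12.91 kg·m/s


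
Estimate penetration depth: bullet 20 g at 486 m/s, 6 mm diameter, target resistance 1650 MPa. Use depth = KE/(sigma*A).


A = pi*(d/2)^2 = pi*(6/2)^2 = 28.2743 mm^2
E = 0.5*m*v^2 = 0.5*0.02*486^2 = 2361.96 J
depth = E/(sigma*A) = 2361.96 J / (1650 MPa * 28.2743 mm^2) = 2361.96/(1650 * 28.2743) m = 0.0506286 m ≈ 50.63 mm

50.63 mm


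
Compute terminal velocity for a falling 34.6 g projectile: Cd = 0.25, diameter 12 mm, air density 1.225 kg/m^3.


A = pi*(d/2)^2 = pi*(12/2000)^2 = 1.13097e-04 m^2
vt = sqrt(2mg/(Cd*rho*A)) = sqrt(2*0.0346*9.81/(0.25 * 1.225 * 1.13097e-04)) = 140 m/s

140 m/s


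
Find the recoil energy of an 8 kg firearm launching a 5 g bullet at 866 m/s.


v_r = m_p*v_p/m_gun = 0.005*866/8 = 0.54125 m/s, E_r = 0.5*m_gun*v_r^2 = 0.5*8*0.54125^2 = 1.172 J

1.172 J


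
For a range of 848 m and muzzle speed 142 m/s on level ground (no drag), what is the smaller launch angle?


sin(2*theta) = R*g/v0^2 = 848*9.81/142^2 = 0.412561, theta = arcsin(0.412561)/2 = 12.18°

12.18 degrees


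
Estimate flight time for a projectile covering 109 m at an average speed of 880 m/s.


t = d/v = 109/880 = 0.1239 s

0.1239 s


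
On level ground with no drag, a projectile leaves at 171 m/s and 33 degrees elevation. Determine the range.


R = v0^2 * sin(2*theta) / g = 171^2 * sin(2*33°) / 9.81 = 2723 m

2723 m


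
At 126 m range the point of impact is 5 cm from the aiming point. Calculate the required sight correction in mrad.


1 mrad subtends 1 cm per 10 m of range, so adj = error_cm / (dist_m / 10) = 5 / (126/10) = 0.3968 mrad

0.3968 mrad


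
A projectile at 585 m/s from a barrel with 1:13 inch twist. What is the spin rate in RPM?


twist_m = 13*0.0254 = 0.3302 m
spin = v/twist = 585/0.3302 = 1771.654 rev/s
RPM = spin*60 = 1771.654*60 ≈ 106299 RPM

106299 RPM


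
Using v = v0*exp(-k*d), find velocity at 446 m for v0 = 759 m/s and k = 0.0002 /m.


v = v0*exp(-k*d) = 759*exp(-0.0002*446) = 694.2 m/s

694.2 m/s


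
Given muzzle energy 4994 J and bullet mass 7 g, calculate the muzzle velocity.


v = sqrt(2*E/m) = sqrt(2*4994/0.007) = 1195 m/s

1195 m/s


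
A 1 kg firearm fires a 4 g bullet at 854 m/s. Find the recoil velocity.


v_recoil = m_p * v_p / m_gun = 0.004 * 854 / 1 = 3.416 m/s

3.416 m/s


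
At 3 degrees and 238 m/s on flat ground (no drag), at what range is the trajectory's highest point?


R = v0^2*sin(2*theta)/g = 238^2*sin(2*3°)/9.81 = 603.559 m
apex_dist = R/2 = 603.559/2 = 301.8 m

301.8 m


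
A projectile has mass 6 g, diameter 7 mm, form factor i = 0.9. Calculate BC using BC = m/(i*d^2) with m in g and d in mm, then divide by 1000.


BC = m/(i*d^2*1000) = 6/(0.9 * 7^2 * 1000) = 0.0001361

0.0001361


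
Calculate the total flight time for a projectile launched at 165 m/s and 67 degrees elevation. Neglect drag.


T = 2*v0*sin(theta)/g = 2*165*sin(67°)/9.81 = 30.96 s

30.96 s


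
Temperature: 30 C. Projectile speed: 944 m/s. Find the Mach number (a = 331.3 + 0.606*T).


a = 331.3 + 0.606*(30) = 349.48 m/s
M = v/a = 944/349.48 = 2.701

2.701


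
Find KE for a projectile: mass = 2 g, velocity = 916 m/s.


E = 0.5*m*v^2 = 0.5*0.002*916^2 = 839.1 J

839.1 J


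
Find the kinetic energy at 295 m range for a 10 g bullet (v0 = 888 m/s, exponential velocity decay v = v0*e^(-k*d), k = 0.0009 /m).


v = v0*exp(-k*d) = 888*exp(-0.0009*295) = 680.938 m/s
E = 0.5*m*v^2 = 0.5*0.01*680.938^2 = 2318 J

2318 J


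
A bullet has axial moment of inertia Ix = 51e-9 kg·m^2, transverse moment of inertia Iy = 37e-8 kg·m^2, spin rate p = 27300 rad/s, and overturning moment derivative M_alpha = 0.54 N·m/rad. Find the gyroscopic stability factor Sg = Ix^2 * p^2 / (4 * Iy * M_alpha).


Sg = Ix^2 * p^2 / (4 * Iy * M_alpha) = (51e-9)^2 * 27300^2 / (4 * 37e-8 * 0.54) = 2.426

2.426


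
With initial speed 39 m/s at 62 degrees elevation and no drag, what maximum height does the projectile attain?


H = (v0*sin(theta))^2 / (2g) = (39*sin(62°))^2 / (2*9.81) = 60.44 m

60.44 m


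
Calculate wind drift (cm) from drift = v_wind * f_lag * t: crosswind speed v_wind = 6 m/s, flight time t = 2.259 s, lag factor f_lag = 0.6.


drift = v_wind * lag * t = 6 * 0.6 * 2.259 = 8.1324 m ≈ 813.2 cm

813.2 cm


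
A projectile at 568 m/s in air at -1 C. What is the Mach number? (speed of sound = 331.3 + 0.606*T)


a = 331.3 + 0.606*(-1) = 330.694 m/s
M = v/a = 568/330.694 = 1.718

1.718


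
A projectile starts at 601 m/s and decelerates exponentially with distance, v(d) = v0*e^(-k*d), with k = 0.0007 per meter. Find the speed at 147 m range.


v = v0*exp(-k*d) = 601*exp(-0.0007*147) = 542.2 m/s

542.2 m/s


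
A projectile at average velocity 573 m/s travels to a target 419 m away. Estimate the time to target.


t = d/v = 419/573 = 0.7312 s

0.7312 s


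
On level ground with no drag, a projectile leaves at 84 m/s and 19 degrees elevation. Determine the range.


R = v0^2 * sin(2*theta) / g = 84^2 * sin(2*19°) / 9.81 = 442.8 m

442.8 m


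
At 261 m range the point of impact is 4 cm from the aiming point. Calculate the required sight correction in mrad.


1 mrad subtends 1 cm per 10 m of range, so adj = error_cm / (dist_m / 10) = 4 / (261/10) = 0.1533 mrad

0.1533 mrad


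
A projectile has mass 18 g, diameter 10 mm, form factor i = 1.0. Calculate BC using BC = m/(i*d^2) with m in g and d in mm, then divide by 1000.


BC = m/(i*d^2*1000) = 18/(1.0 * 10^2 * 1000) = 0.00018

0.00018


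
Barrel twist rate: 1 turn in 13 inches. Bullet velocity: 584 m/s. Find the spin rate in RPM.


twist_m = 13*0.0254 = 0.3302 m
spin = v/twist = 584/0.3302 = 1768.625 rev/s
RPM = spin*60 = 1768.625*60 ≈ 106118 RPM

106118 RPM


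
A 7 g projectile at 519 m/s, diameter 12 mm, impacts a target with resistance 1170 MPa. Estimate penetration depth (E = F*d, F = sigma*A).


A = pi*(d/2)^2 = pi*(12/2)^2 = 113.097 mm^2
E = 0.5*m*v^2 = 0.5*0.007*519^2 = 942.764 J
depth = E/(sigma*A) = 942.764 J / (1170 MPa * 113.097 mm^2) = 942.764/(1170 * 113.097) m = 0.00712467 m ≈ 7.125 mm

7.125 mm


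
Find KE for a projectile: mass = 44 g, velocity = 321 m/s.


E = 0.5*m*v^2 = 0.5*0.044*321^2 = 2267 J

2267 J


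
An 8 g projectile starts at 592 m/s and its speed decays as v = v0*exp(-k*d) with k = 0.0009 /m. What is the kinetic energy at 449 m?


v = v0*exp(-k*d) = 592*exp(-0.0009*449) = 395.206 m/s
E = 0.5*m*v^2 = 0.5*0.008*395.206^2 = 624.8 J

624.8 J


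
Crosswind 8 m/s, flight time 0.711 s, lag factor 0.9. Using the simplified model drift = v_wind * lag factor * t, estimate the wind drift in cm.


drift = v_wind * lag * t = 8 * 0.9 * 0.711 = 5.1192 m ≈ 511.9 cm

511.9 cm


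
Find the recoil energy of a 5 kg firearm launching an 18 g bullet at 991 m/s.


v_r = m_p*v_p/m_gun = 0.018*991/5 = 3.5676 m/s, E_r = 0.5*m_gun*v_r^2 = 0.5*5*3.5676^2 = 31.82 J

31.82 J


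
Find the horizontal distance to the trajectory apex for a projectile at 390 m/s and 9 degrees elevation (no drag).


R = v0^2*sin(2*theta)/g = 390^2*sin(2*9°)/9.81 = 4791.18 m
apex_dist = R/2 = 4791.18/2 = 2396 m

2396 m


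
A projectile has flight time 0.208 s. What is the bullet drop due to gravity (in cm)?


drop = 0.5*g*t^2 = 0.5*9.81*0.208^2 = 0.21221 m ≈ 21.22 cm

21.22 cm


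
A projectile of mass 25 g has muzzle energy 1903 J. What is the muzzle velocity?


v = sqrt(2*E/m) = sqrt(2*1903/0.025) = 390.2 m/s

390.2 m/s


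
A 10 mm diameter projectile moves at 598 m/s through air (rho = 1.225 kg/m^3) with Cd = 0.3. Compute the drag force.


A = pi*(d/2)^2 = pi*(10/2000)^2 = 7.85398e-05 m^2
Fd = 0.5*Cd*rho*A*v^2 = 0.5*0.3*1.225*7.85398e-05*598^2 = 5.161 N

5.161 N


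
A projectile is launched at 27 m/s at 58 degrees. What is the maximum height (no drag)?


H = (v0*sin(theta))^2 / (2g) = (27*sin(58°))^2 / (2*9.81) = 26.72 m

26.72 m


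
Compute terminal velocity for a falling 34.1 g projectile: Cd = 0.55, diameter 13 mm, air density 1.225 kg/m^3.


A = pi*(d/2)^2 = pi*(13/2000)^2 = 1.32732e-04 m^2
vt = sqrt(2mg/(Cd*rho*A)) = sqrt(2*0.0341*9.81/(0.55 * 1.225 * 1.32732e-04)) = 86.49 m/s

86.49 m/s


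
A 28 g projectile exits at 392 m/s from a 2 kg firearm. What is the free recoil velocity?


v_recoil = m_p * v_p / m_gun = 0.028 * 392 / 2 = 5.488 m/s

5.488 m/s


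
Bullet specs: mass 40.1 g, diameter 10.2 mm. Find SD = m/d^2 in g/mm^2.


SD = m/d^2 = 40.1/10.2^2 = 0.3854 g/mm^2

0.3854 g/mm^2


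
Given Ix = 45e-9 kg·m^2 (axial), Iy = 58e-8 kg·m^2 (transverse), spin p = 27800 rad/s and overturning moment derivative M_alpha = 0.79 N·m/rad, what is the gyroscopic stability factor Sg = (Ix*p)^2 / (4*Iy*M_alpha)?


Sg = Ix^2 * p^2 / (4 * Iy * M_alpha) = (45e-9)^2 * 27800^2 / (4 * 58e-8 * 0.79) = 0.8539

0.8539


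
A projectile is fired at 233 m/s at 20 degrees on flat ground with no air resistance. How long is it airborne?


T = 2*v0*sin(theta)/g = 2*233*sin(20°)/9.81 = 16.25 s

16.25 s


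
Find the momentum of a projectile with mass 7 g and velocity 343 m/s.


p = m*v = 0.007*343 = 2.401 kg·m/s

2.401 kg·m/s


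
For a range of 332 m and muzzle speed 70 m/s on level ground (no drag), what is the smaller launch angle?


sin(2*theta) = R*g/v0^2 = 332*9.81/70^2 = 0.664678, theta = arcsin(0.664678)/2 = 20.83°

20.83 degrees


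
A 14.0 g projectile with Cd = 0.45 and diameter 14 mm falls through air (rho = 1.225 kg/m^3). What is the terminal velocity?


A = pi*(d/2)^2 = pi*(14/2000)^2 = 1.53938e-04 m^2
vt = sqrt(2mg/(Cd*rho*A)) = sqrt(2*0.014*9.81/(0.45 * 1.225 * 1.53938e-04)) = 56.89 m/s

56.89 m/s


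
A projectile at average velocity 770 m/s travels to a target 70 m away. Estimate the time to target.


t = d/v = 70/770 = 0.09091 s

0.09091 s


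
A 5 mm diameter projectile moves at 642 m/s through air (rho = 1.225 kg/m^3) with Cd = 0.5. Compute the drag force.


A = pi*(d/2)^2 = pi*(5/2000)^2 = 1.96350e-05 m^2
Fd = 0.5*Cd*rho*A*v^2 = 0.5*0.5*1.225*1.96350e-05*642^2 = 2.478 N

2.478 N


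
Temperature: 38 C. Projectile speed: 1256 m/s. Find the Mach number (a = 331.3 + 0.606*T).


a = 331.3 + 0.606*(38) = 354.328 m/s
M = v/a = 1256/354.328 = 3.545

3.545


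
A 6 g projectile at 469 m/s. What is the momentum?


p = m*v = 0.006*469 = 2.814 kg·m/s

2.814 kg·m/s


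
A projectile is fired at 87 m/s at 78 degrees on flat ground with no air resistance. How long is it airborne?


T = 2*v0*sin(theta)/g = 2*87*sin(78°)/9.81 = 17.35 s

17.35 s


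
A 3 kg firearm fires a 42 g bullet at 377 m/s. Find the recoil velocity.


v_recoil = m_p * v_p / m_gun = 0.042 * 377 / 3 = 5.278 m/s

5.278 m/s


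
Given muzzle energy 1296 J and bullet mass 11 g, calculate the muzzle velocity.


v = sqrt(2*E/m) = sqrt(2*1296/0.011) = 485.4 m/s

485.4 m/s


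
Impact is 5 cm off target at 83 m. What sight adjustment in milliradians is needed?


1 mrad subtends 1 cm per 10 m of range, so adj = error_cm / (dist_m / 10) = 5 / (83/10) = 0.6024 mrad

0.6024 mrad


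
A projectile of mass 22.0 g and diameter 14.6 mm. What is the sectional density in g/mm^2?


SD = m/d^2 = 22.0/14.6^2 = 0.1032 g/mm^2

0.1032 g/mm^2


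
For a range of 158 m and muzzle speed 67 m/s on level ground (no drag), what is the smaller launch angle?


sin(2*theta) = R*g/v0^2 = 158*9.81/67^2 = 0.345284, theta = arcsin(0.345284)/2 = 10.1°

10.1 degrees


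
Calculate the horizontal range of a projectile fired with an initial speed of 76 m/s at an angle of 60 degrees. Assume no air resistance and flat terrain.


R = v0^2 * sin(2*theta) / g = 76^2 * sin(2*60°) / 9.81 = 509.9 m

509.9 m


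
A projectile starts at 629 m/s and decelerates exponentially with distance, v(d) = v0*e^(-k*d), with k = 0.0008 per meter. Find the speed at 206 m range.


v = v0*exp(-k*d) = 629*exp(-0.0008*206) = 533.4 m/s

533.4 m/s


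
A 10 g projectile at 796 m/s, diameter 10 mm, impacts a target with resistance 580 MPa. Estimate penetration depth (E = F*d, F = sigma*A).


A = pi*(d/2)^2 = pi*(10/2)^2 = 78.5398 mm^2
E = 0.5*m*v^2 = 0.5*0.01*796^2 = 3168.08 J
depth = E/(sigma*A) = 3168.08 J / (580 MPa * 78.5398 mm^2) = 3168.08/(580 * 78.5398) m = 0.069547 m ≈ 69.55 mm

69.55 mm


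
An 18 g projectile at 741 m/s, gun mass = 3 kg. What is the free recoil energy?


v_r = m_p*v_p/m_gun = 0.018*741/3 = 4.446 m/s, E_r = 0.5*m_gun*v_r^2 = 0.5*3*4.446^2 = 29.65 J

29.65 J


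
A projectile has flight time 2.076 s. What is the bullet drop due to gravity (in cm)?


drop = 0.5*g*t^2 = 0.5*9.81*2.076^2 = 21.1395 m ≈ 2114 cm

2114 cm


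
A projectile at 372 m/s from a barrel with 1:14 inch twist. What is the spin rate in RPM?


twist_m = 14*0.0254 = 0.3556 m
spin = v/twist = 372/0.3556 = 1046.119 rev/s
RPM = spin*60 = 1046.119*60 ≈ 62767 RPM

62767 RPM


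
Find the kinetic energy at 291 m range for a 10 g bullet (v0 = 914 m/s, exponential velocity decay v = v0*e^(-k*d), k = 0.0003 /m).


v = v0*exp(-k*d) = 914*exp(-0.0003*291) = 837.592 m/s
E = 0.5*m*v^2 = 0.5*0.01*837.592^2 = 3508 J

3508 J


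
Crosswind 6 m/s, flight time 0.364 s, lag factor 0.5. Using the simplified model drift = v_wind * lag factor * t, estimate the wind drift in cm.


drift = v_wind * lag * t = 6 * 0.5 * 0.364 = 1.092 m ≈ 109.2 cm

109.2 cm


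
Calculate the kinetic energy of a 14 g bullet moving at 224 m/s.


E = 0.5*m*v^2 = 0.5*0.014*224^2 = 351.2 J

351.2 J


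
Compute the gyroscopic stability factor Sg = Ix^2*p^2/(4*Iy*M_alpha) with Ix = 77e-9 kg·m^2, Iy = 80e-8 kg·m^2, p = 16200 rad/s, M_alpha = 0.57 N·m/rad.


Sg = Ix^2 * p^2 / (4 * Iy * M_alpha) = (77e-9)^2 * 16200^2 / (4 * 80e-8 * 0.57) = 0.8531

0.8531


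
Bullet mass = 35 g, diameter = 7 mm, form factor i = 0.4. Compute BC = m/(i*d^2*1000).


BC = m/(i*d^2*1000) = 35/(0.4 * 7^2 * 1000) = 0.001786

0.001786


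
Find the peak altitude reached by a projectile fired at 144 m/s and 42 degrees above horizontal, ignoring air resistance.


H = (v0*sin(theta))^2 / (2g) = (144*sin(42°))^2 / (2*9.81) = 473.2 m

473.2 m


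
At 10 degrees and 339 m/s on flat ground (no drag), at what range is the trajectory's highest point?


R = v0^2*sin(2*theta)/g = 339^2*sin(2*10°)/9.81 = 4006.66 m
apex_dist = R/2 = 4006.66/2 = 2003 m

2003 m


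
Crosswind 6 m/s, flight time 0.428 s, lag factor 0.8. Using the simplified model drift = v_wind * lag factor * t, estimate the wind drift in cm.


drift = v_wind * lag * t = 6 * 0.8 * 0.428 = 2.0544 m ≈ 205.4 cm

205.4 cm


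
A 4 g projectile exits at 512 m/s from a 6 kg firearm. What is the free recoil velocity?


v_recoil = m_p * v_p / m_gun = 0.004 * 512 / 6 = 0.3413 m/s

0.3413 m/s


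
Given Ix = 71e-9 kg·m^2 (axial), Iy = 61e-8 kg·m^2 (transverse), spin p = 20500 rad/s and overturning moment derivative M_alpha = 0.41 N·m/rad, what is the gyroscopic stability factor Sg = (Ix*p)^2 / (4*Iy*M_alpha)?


Sg = Ix^2 * p^2 / (4 * Iy * M_alpha) = (71e-9)^2 * 20500^2 / (4 * 61e-8 * 0.41) = 2.118

2.118


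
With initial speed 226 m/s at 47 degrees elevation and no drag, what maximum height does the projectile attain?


H = (v0*sin(theta))^2 / (2g) = (226*sin(47°))^2 / (2*9.81) = 1392 m

1392 m


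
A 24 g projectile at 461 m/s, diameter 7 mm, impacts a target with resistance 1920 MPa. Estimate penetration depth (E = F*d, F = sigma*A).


A = pi*(d/2)^2 = pi*(7/2)^2 = 38.4845 mm^2
E = 0.5*m*v^2 = 0.5*0.024*461^2 = 2550.25 J
depth = E/(sigma*A) = 2550.25 J / (1920 MPa * 38.4845 mm^2) = 2550.25/(1920 * 38.4845) m = 0.034514 m ≈ 34.51 mm

34.51 mm


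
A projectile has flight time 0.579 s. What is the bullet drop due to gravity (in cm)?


drop = 0.5*g*t^2 = 0.5*9.81*0.579^2 = 1.64436 m ≈ 164.4 cm

164.4 cm


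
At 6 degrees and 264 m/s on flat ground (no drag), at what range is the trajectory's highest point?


R = v0^2*sin(2*theta)/g = 264^2*sin(2*6°)/9.81 = 1477.13 m
apex_dist = R/2 = 1477.13/2 = 738.6 m

738.6 m


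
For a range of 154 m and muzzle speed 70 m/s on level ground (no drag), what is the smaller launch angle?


sin(2*theta) = R*g/v0^2 = 154*9.81/70^2 = 0.308314, theta = arcsin(0.308314)/2 = 8.979°

8.979 degrees


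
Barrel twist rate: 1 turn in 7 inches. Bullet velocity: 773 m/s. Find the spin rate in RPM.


twist_m = 7*0.0254 = 0.1778 m
spin = v/twist = 773/0.1778 = 4347.582 rev/s
RPM = spin*60 = 4347.582*60 ≈ 260855 RPM

260855 RPM


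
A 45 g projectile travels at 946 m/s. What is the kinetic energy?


E = 0.5*m*v^2 = 0.5*0.045*946^2 = 20136 J

20136 J


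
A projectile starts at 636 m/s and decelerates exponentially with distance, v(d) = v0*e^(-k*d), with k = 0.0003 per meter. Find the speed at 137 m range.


v = v0*exp(-k*d) = 636*exp(-0.0003*137) = 610.4 m/s

610.4 m/s


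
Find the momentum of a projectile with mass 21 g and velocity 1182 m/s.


p = m*v = 0.021*1182 = 24.82 kg·m/s

24.82 kg·m/s


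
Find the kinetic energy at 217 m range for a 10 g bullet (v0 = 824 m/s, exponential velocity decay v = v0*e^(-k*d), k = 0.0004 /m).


v = v0*exp(-k*d) = 824*exp(-0.0004*217) = 755.493 m/s
E = 0.5*m*v^2 = 0.5*0.01*755.493^2 = 2854 J

2854 J


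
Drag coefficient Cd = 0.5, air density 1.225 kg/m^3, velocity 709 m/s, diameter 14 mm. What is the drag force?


A = pi*(d/2)^2 = pi*(14/2000)^2 = 1.53938e-04 m^2
Fd = 0.5*Cd*rho*A*v^2 = 0.5*0.5*1.225*1.53938e-04*709^2 = 23.7 N

23.7 N


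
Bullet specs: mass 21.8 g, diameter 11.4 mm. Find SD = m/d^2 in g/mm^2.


SD = m/d^2 = 21.8/11.4^2 = 0.1677 g/mm^2

0.1677 g/mm^2


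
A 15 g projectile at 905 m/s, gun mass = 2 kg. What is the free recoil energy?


v_r = m_p*v_p/m_gun = 0.015*905/2 = 6.7875 m/s, E_r = 0.5*m_gun*v_r^2 = 0.5*2*6.7875^2 = 46.07 J

46.07 J


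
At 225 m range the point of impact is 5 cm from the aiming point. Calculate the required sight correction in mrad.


1 mrad subtends 1 cm per 10 m of range, so adj = error_cm / (dist_m / 10) = 5 / (225/10) = 0.2222 mrad

0.2222 mrad


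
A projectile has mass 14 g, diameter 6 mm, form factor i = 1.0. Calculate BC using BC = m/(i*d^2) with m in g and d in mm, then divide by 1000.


BC = m/(i*d^2*1000) = 14/(1.0 * 6^2 * 1000) = 0.0003889

0.0003889


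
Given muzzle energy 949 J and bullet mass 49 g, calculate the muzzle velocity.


v = sqrt(2*E/m) = sqrt(2*949/0.049) = 196.8 m/s

196.8 m/s


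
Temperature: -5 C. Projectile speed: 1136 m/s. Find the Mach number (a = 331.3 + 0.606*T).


a = 331.3 + 0.606*(-5) = 328.27 m/s
M = v/a = 1136/328.27 = 3.461

3.461


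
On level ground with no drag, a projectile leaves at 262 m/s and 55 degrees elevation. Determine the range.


R = v0^2 * sin(2*theta) / g = 262^2 * sin(2*55°) / 9.81 = 6575 m

6575 m


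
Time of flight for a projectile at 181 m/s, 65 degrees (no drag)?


T = 2*v0*sin(theta)/g = 2*181*sin(65°)/9.81 = 33.44 s

33.44 s


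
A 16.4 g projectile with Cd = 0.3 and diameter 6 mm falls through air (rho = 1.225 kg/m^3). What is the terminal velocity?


A = pi*(d/2)^2 = pi*(6/2000)^2 = 2.82743e-05 m^2
vt = sqrt(2mg/(Cd*rho*A)) = sqrt(2*0.0164*9.81/(0.3 * 1.225 * 2.82743e-05)) = 176 m/s

176 m/s


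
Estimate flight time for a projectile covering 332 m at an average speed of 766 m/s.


t = d/v = 332/766 = 0.4334 s

0.4334 s


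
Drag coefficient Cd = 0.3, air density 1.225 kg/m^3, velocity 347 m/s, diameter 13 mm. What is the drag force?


A = pi*(d/2)^2 = pi*(13/2000)^2 = 1.32732e-04 m^2
Fd = 0.5*Cd*rho*A*v^2 = 0.5*0.3*1.225*1.32732e-04*347^2 = 2.937 N

2.937 N


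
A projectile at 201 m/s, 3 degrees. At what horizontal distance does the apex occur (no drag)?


R = v0^2*sin(2*theta)/g = 201^2*sin(2*3°)/9.81 = 430.485 m
apex_dist = R/2 = 430.485/2 = 215.2 m

215.2 m


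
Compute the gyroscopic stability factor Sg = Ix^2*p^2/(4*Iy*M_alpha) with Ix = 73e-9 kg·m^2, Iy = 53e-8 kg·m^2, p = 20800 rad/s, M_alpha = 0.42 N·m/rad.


Sg = Ix^2 * p^2 / (4 * Iy * M_alpha) = (73e-9)^2 * 20800^2 / (4 * 53e-8 * 0.42) = 2.589

2.589


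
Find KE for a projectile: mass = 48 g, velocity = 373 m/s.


E = 0.5*m*v^2 = 0.5*0.048*373^2 = 3339 J

3339 J


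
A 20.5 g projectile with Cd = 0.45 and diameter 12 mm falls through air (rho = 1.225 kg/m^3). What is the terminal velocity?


A = pi*(d/2)^2 = pi*(12/2000)^2 = 1.13097e-04 m^2
vt = sqrt(2mg/(Cd*rho*A)) = sqrt(2*0.0205*9.81/(0.45 * 1.225 * 1.13097e-04)) = 80.32 m/s

80.32 m/s


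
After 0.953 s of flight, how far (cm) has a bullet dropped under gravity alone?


drop = 0.5*g*t^2 = 0.5*9.81*0.953^2 = 4.45477 m ≈ 445.5 cm

445.5 cm


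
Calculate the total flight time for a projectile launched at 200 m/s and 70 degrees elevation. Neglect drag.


T = 2*v0*sin(theta)/g = 2*200*sin(70°)/9.81 = 38.32 s

38.32 s


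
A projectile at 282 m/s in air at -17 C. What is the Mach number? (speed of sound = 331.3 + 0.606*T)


a = 331.3 + 0.606*(-17) = 320.998 m/s
M = v/a = 282/320.998 = 0.8785

0.8785


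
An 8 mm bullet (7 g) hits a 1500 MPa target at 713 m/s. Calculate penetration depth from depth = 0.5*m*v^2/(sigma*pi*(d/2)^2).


A = pi*(d/2)^2 = pi*(8/2)^2 = 50.2655 mm^2
E = 0.5*m*v^2 = 0.5*0.007*713^2 = 1779.29 J
depth = E/(sigma*A) = 1779.29 J / (1500 MPa * 50.2655 mm^2) = 1779.29/(1500 * 50.2655) m = 0.0235986 m ≈ 23.6 mm

23.6 mm


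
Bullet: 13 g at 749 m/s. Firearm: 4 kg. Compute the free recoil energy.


v_r = m_p*v_p/m_gun = 0.013*749/4 = 2.43425 m/s, E_r = 0.5*m_gun*v_r^2 = 0.5*4*2.43425^2 = 11.85 J

11.85 J


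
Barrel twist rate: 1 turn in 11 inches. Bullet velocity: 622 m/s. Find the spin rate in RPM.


twist_m = 11*0.0254 = 0.2794 m
spin = v/twist = 622/0.2794 = 2226.199 rev/s
RPM = spin*60 = 2226.199*60 ≈ 133572 RPM

133572 RPM


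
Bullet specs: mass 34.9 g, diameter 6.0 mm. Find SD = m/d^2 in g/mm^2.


SD = m/d^2 = 34.9/6.0^2 = 0.9694 g/mm^2

0.9694 g/mm^2
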